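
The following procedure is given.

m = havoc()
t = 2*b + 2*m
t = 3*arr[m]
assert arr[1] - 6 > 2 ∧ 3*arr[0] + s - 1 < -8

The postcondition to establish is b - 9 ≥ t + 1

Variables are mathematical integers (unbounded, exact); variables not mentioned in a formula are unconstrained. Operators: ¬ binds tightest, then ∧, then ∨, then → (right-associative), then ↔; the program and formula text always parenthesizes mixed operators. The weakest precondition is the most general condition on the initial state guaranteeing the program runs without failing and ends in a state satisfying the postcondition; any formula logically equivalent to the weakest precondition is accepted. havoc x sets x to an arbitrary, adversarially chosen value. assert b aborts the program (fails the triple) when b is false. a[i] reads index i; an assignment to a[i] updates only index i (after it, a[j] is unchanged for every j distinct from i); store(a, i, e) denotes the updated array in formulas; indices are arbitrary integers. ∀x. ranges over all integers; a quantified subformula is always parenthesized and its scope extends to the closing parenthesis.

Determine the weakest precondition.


Working backward. After the program, the postcondition b - 9 ≥ t + 1 must hold; in canonical form it is b ≥ t + 10.
Before assert arr[1] - 6 > 2 ∧ 3*arr[0] + s - 1 < -8: arr[1] > 8 ∧ 3*arr[0] + s < -7 ∧ b ≥ t + 10
Before t := 3*arr[m]: arr[1] > 8 ∧ 3*arr[0] + s < -7 ∧ b ≥ 3*arr[m] + 10
Before t := 2*b + 2*m: arr[1] > 8 ∧ 3*arr[0] + s < -7 ∧ b ≥ 3*arr[m] + 10
Before havoc m: ∀m_1. (arr[1] > 8 ∧ 3*arr[0] + s < -7 ∧ b ≥ 3*arr[m_1] + 10)
Answer: WP = ∀m_1. (arr[1] > 8 ∧ 3*arr[0] + s < -7 ∧ b ≥ 3*arr[m_1] + 10)


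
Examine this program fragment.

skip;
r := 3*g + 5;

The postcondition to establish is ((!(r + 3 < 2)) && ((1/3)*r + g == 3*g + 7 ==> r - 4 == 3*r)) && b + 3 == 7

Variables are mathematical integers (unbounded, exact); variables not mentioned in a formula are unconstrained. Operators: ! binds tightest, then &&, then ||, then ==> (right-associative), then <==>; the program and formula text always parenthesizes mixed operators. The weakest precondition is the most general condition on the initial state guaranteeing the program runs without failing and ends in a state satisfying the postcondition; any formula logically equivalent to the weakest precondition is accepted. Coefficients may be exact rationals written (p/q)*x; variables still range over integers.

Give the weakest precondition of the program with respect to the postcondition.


Working backward. After the program, the postcondition ((!(r + 3 < 2)) && ((1/3)*r + g == 3*g + 7 ==> r - 4 == 3*r)) && b + 3 == 7 must hold; in canonical form it is (!(r < -1)) && ((1/3)*r == 2*g + 7 ==> 2*r == -4) && b == 4.
Before r := 3*g + 5: (!(3*g < -6)) && (g == -16/3 ==> 6*g == -14) && b == 4
Before skip: (!(3*g < -6)) && (g == -16/3 ==> 6*g == -14) && b == 4
Answer: WP = (!(3*g < -6)) && (g == -16/3 ==> 6*g == -14) && b == 4


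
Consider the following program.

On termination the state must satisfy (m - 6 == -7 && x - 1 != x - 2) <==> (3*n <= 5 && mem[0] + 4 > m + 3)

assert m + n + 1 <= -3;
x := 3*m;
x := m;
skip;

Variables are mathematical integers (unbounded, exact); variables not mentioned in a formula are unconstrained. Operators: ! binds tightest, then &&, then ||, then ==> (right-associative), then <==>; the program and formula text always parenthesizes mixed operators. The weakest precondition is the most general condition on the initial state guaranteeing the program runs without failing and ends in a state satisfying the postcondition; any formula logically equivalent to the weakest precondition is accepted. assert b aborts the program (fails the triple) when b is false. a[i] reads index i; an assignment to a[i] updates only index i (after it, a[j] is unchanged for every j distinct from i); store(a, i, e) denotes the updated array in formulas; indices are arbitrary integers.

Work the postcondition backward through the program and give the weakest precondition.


Working backward. After the program, the postcondition (m - 6 == -7 && x - 1 != x - 2) <==> (3*n <= 5 && mem[0] + 4 > m + 3) must hold; in canonical form it is m == -1 <==> (3*n <= 5 && mem[0] > m - 1).
Before skip: m == -1 <==> (3*n <= 5 && mem[0] > m - 1)
Before x := m: m == -1 <==> (3*n <= 5 && mem[0] > m - 1)
Before x := 3*m: m == -1 <==> (3*n <= 5 && mem[0] > m - 1)
Before assert m + n + 1 <= -3: m + n <= -4 && (m == -1 <==> (3*n <= 5 && mem[0] > m - 1))
Answer: WP = m + n <= -4 && (m == -1 <==> (3*n <= 5 && mem[0] > m - 1))


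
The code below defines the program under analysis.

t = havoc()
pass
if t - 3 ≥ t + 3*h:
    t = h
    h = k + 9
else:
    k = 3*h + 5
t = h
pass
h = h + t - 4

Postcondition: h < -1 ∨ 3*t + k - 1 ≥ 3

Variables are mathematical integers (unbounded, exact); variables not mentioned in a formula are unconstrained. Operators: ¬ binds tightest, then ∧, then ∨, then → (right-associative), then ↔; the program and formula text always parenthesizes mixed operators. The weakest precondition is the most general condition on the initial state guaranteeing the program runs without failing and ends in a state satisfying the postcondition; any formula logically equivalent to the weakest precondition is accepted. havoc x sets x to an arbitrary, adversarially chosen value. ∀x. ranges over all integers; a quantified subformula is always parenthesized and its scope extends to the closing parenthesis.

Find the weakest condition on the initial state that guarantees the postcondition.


Working backward. After the program, the postcondition h < -1 ∨ 3*t + k - 1 ≥ 3 must hold; in canonical form it is h < -1 ∨ k + 3*t ≥ 4.
Before h := h + t - 4: h + t < 3 ∨ k + 3*t ≥ 4
Before skip: h + t < 3 ∨ k + 3*t ≥ 4
Before t := h: 2*h < 3 ∨ 3*h + k ≥ 4
Then branch requires 2*k < -15 ∨ 4*k ≥ -23; else branch requires 2*h < 3 ∨ 6*h ≥ -1.
Before the if: (3*h ≤ -3 → (2*k < -15 ∨ 4*k ≥ -23)) ∧ ((¬(3*h ≤ -3)) → (2*h < 3 ∨ 6*h ≥ -1))
Before skip: (3*h ≤ -3 → (2*k < -15 ∨ 4*k ≥ -23)) ∧ ((¬(3*h ≤ -3)) → (2*h < 3 ∨ 6*h ≥ -1))
Before havoc t: (3*h ≤ -3 → (2*k < -15 ∨ 4*k ≥ -23)) ∧ ((¬(3*h ≤ -3)) → (2*h < 3 ∨ 6*h ≥ -1))
Answer: WP = (3*h ≤ -3 → (2*k < -15 ∨ 4*k ≥ -23)) ∧ ((¬(3*h ≤ -3)) → (2*h < 3 ∨ 6*h ≥ -1))


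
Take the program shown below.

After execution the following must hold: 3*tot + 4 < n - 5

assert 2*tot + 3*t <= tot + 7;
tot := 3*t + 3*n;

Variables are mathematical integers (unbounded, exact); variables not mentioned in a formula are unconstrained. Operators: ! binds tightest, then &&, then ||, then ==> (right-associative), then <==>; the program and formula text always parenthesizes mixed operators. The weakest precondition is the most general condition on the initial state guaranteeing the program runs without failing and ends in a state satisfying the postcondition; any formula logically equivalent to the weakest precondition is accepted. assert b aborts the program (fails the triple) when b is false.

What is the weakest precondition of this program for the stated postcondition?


Working backward. After the program, the postcondition 3*tot + 4 < n - 5 must hold; in canonical form it is 3*tot < n - 9.
Before tot := 3*t + 3*n: 8*n + 9*t < -9
Before assert 2*tot + 3*t <= tot + 7: 3*t + tot <= 7 && 8*n + 9*t < -9
Answer: WP = 3*t + tot <= 7 && 8*n + 9*t < -9


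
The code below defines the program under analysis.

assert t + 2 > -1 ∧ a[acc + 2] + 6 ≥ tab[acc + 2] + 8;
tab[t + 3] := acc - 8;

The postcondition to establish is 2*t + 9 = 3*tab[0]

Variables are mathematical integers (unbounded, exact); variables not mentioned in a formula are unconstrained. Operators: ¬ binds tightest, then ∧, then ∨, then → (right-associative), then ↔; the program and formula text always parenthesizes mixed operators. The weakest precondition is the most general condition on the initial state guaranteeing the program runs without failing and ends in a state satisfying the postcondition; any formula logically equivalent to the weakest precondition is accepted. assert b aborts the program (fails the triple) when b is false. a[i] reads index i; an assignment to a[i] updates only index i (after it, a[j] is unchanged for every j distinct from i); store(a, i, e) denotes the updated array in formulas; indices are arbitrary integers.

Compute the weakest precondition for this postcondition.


Working backward. After the program, the postcondition 2*t + 9 = 3*tab[0] must hold; in canonical form it is 2*t = 3*tab[0] - 9.
Before tab[t + 3] := acc - 8: 2*t = 3*store(tab, t + 3, acc - 8)[0] - 9
Before assert t + 2 > -1 ∧ a[acc + 2] + 6 ≥ tab[acc + 2] + 8: t > -3 ∧ a[acc + 2] ≥ tab[acc + 2] + 2 ∧ 2*t = 3*store(tab, t + 3, acc - 8)[0] - 9
Answer: WP = t > -3 ∧ a[acc + 2] ≥ tab[acc + 2] + 2 ∧ 2*t = 3*store(tab, t + 3, acc - 8)[0] - 9


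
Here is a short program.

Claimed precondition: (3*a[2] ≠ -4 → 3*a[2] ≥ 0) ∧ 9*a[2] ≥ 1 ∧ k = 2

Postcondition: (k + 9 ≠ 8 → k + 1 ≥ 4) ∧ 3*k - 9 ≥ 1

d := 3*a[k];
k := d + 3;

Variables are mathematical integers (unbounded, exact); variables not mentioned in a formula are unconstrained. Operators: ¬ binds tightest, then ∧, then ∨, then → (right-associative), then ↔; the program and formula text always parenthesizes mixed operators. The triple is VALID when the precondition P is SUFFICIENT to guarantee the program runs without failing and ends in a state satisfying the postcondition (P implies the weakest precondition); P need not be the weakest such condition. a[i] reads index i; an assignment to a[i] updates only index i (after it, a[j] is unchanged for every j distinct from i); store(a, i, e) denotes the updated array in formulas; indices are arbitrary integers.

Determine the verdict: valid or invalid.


Working backward. After the program, the postcondition (k + 9 ≠ 8 → k + 1 ≥ 4) ∧ 3*k - 9 ≥ 1 must hold; in canonical form it is (k ≠ -1 → k ≥ 3) ∧ 3*k ≥ 10.
Before k := d + 3: (d ≠ -4 → d ≥ 0) ∧ 3*d ≥ 1
Before d := 3*a[k]: (3*a[k] ≠ -4 → 3*a[k] ≥ 0) ∧ 9*a[k] ≥ 1
The weakest precondition is (3*a[k] ≠ -4 → 3*a[k] ≥ 0) ∧ 9*a[k] ≥ 1.
Check whether (3*a[2] ≠ -4 → 3*a[2] ≥ 0) ∧ 9*a[2] ≥ 1 ∧ k = 2 implies it.
Every state satisfying the precondition satisfies the weakest precondition: the implication holds.
Answer: valid


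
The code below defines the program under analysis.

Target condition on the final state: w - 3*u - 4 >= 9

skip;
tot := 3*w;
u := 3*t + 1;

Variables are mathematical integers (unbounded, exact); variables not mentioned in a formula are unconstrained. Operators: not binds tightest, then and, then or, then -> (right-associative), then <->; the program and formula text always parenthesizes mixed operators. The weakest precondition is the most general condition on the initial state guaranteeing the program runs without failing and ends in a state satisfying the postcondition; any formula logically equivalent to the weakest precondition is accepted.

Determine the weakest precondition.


Working backward. After the program, the postcondition w - 3*u - 4 >= 9 must hold; in canonical form it is w >= 3*u + 13.
Before u := 3*t + 1: w >= 9*t + 16
Before tot := 3*w: w >= 9*t + 16
Before skip: w >= 9*t + 16
Answer: WP = w >= 9*t + 16


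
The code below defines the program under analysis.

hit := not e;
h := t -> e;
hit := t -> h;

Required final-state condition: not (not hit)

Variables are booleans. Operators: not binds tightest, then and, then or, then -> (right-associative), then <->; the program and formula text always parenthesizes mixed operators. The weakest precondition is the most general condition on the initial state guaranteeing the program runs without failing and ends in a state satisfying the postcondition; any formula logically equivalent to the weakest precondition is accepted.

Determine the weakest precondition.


Working backward. After the program, the postcondition not (not hit) must hold; in canonical form it is hit.
Before hit := t -> h: t -> h
Before h := t -> e: t -> (t -> e)
Before hit := not e: t -> (t -> e)
Answer: WP = t -> (t -> e)


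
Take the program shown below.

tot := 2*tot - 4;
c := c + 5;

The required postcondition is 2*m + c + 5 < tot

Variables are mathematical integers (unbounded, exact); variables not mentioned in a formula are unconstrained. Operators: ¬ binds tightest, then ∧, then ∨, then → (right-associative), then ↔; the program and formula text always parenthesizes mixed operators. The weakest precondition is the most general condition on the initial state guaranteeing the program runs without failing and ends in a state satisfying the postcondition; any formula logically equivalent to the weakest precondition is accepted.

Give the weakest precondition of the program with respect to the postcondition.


Working backward. After the program, the postcondition 2*m + c + 5 < tot must hold; in canonical form it is c + 2*m < tot - 5.
Before c := c + 5: c + 2*m < tot - 10
Before tot := 2*tot - 4: c + 2*m < 2*tot - 14
Answer: WP = c + 2*m < 2*tot - 14


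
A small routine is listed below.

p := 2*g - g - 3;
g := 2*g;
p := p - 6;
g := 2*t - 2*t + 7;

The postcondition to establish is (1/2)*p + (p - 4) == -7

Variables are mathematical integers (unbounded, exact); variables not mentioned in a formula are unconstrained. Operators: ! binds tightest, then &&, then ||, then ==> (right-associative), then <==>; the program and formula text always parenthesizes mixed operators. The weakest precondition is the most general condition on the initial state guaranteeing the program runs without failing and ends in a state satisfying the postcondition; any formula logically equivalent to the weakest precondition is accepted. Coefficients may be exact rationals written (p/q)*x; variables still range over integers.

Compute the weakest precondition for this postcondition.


Working backward. After the program, the postcondition (1/2)*p + (p - 4) == -7 must hold; in canonical form it is (3/2)*p == -3.
Before g := 2*t - 2*t + 7: (3/2)*p == -3
Before p := p - 6: (3/2)*p == 6
Before g := 2*g: (3/2)*p == 6
Before p := 2*g - g - 3: (3/2)*g == 21/2
Answer: WP = (3/2)*g == 21/2


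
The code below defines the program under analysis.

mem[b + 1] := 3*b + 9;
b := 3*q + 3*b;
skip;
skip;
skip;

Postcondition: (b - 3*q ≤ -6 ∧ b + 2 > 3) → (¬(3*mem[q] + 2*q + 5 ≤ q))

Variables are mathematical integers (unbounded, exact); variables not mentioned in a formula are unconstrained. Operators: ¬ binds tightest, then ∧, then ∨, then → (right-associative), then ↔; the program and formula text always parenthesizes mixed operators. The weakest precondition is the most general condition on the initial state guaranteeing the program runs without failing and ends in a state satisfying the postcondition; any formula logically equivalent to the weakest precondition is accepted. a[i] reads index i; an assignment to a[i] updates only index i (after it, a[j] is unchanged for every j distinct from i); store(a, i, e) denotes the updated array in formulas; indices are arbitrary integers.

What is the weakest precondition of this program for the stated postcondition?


Working backward. After the program, the postcondition (b - 3*q ≤ -6 ∧ b + 2 > 3) → (¬(3*mem[q] + 2*q + 5 ≤ q)) must hold; in canonical form it is (b ≤ 3*q - 6 ∧ b > 1) → (¬(3*mem[q] + q ≤ -5)).
Before skip: (b ≤ 3*q - 6 ∧ b > 1) → (¬(3*mem[q] + q ≤ -5))
Before skip: (b ≤ 3*q - 6 ∧ b > 1) → (¬(3*mem[q] + q ≤ -5))
Before skip: (b ≤ 3*q - 6 ∧ b > 1) → (¬(3*mem[q] + q ≤ -5))
Before b := 3*q + 3*b: (3*b ≤ -6 ∧ 3*b + 3*q > 1) → (¬(3*mem[q] + q ≤ -5))
Before mem[b + 1] := 3*b + 9: (3*b ≤ -6 ∧ 3*b + 3*q > 1) → (¬(3*store(mem, b + 1, 3*b + 9)[q] + q ≤ -5))
Answer: WP = (3*b ≤ -6 ∧ 3*b + 3*q > 1) → (¬(3*store(mem, b + 1, 3*b + 9)[q] + q ≤ -5))


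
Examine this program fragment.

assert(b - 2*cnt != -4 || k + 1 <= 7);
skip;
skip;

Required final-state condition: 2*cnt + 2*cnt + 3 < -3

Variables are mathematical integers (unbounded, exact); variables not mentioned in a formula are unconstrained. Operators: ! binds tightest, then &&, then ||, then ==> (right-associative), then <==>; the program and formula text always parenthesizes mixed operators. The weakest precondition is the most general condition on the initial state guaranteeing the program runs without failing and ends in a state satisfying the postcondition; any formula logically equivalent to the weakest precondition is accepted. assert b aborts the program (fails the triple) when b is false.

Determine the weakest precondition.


Working backward. After the program, the postcondition 2*cnt + 2*cnt + 3 < -3 must hold; in canonical form it is 4*cnt < -6.
Before skip: 4*cnt < -6
Before skip: 4*cnt < -6
Before assert b - 2*cnt != -4 || k + 1 <= 7: (b != 2*cnt - 4 || k <= 6) && 4*cnt < -6
Answer: WP = (b != 2*cnt - 4 || k <= 6) && 4*cnt < -6


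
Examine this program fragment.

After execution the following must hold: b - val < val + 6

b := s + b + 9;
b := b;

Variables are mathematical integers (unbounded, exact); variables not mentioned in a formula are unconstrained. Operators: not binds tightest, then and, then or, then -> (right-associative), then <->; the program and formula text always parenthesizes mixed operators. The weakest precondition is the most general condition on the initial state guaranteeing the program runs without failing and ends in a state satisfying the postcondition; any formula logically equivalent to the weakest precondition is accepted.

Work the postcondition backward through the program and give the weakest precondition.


Working backward. After the program, the postcondition b - val < val + 6 must hold; in canonical form it is b < 2*val + 6.
Before b := b: b < 2*val + 6
Before b := s + b + 9: b + s < 2*val - 3
Answer: WP = b + s < 2*val - 3


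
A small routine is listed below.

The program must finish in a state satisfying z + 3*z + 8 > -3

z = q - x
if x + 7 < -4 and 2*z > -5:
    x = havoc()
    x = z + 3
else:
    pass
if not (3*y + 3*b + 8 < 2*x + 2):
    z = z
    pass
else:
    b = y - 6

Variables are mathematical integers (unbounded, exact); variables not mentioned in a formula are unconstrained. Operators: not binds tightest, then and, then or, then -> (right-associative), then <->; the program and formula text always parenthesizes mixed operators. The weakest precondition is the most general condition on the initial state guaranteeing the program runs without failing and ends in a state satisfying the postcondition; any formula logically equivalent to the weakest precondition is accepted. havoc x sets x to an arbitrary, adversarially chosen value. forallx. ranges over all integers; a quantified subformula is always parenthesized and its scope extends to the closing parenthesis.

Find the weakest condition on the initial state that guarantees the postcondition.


Working backward. After the program, the postcondition z + 3*z + 8 > -3 must hold; in canonical form it is 4*z > -11.
Then branch requires 4*z > -11; else branch requires 4*z > -11.
Before the if: ((not (3*b + 3*y < 2*x - 6)) -> 4*z > -11) and (3*b + 3*y < 2*x - 6 -> 4*z > -11)
Then branch requires ((not (3*b + 3*y < 2*z)) -> 4*z > -11) and (3*b + 3*y < 2*z -> 4*z > -11); else branch requires ((not (3*b + 3*y < 2*x - 6)) -> 4*z > -11) and (3*b + 3*y < 2*x - 6 -> 4*z > -11).
Before the if: ((x < -11 and 2*z > -5) -> (((not (3*b + 3*y < 2*z)) -> 4*z > -11) and (3*b + 3*y < 2*z -> 4*z > -11))) and ((not (x < -11 and 2*z > -5)) -> (((not (3*b + 3*y < 2*x - 6)) -> 4*z > -11) and (3*b + 3*y < 2*x - 6 -> 4*z > -11)))
Before z := q - x: ((x < -11 and 2*q > 2*x - 5) -> (((not (3*b + 2*x + 3*y < 2*q)) -> 4*q > 4*x - 11) and (3*b + 2*x + 3*y < 2*q -> 4*q > 4*x - 11))) and ((not (x < -11 and 2*q > 2*x - 5)) -> (((not (3*b + 3*y < 2*x - 6)) -> 4*q > 4*x - 11) and (3*b + 3*y < 2*x - 6 -> 4*q > 4*x - 11)))
Answer: WP = ((x < -11 and 2*q > 2*x - 5) -> (((not (3*b + 2*x + 3*y < 2*q)) -> 4*q > 4*x - 11) and (3*b + 2*x + 3*y < 2*q -> 4*q > 4*x - 11))) and ((not (x < -11 and 2*q > 2*x - 5)) -> (((not (3*b + 3*y < 2*x - 6)) -> 4*q > 4*x - 11) and (3*b + 3*y < 2*x - 6 -> 4*q > 4*x - 11)))


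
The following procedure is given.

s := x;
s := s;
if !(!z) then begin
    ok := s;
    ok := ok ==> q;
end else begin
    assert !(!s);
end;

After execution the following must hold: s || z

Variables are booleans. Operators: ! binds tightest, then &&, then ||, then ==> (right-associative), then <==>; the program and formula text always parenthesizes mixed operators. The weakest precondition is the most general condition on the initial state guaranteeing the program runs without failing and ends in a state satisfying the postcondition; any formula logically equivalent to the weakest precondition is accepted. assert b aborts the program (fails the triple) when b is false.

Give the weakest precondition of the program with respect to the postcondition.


Working backward. After the program, s || z must hold.
Then branch requires s || z; else branch requires s && (s || z).
Before the if: (z ==> (s || z)) && ((!z) ==> (s && (s || z)))
Before s := s: (z ==> (s || z)) && ((!z) ==> (s && (s || z)))
Before s := x: (z ==> (x || z)) && ((!z) ==> (x && (x || z)))
Answer: WP = (z ==> (x || z)) && ((!z) ==> (x && (x || z)))


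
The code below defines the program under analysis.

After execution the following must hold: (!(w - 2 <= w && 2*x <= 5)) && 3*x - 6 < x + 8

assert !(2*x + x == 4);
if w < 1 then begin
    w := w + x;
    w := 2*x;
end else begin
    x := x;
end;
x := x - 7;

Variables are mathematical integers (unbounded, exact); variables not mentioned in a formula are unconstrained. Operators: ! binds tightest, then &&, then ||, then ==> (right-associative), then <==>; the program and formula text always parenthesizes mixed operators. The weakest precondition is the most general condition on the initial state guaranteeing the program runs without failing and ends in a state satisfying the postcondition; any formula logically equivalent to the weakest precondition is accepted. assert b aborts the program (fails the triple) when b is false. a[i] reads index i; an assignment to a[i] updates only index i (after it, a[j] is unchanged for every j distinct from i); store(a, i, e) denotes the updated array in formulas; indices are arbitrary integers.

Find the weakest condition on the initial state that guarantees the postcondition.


Working backward. After the program, the postcondition (!(w - 2 <= w && 2*x <= 5)) && 3*x - 6 < x + 8 must hold; in canonical form it is (!(2*x <= 5)) && 2*x < 14.
Before x := x - 7: (!(2*x <= 19)) && 2*x < 28
Then branch requires (!(2*x <= 19)) && 2*x < 28; else branch requires (!(2*x <= 19)) && 2*x < 28.
Before the if: (w < 1 ==> ((!(2*x <= 19)) && 2*x < 28)) && ((!(w < 1)) ==> ((!(2*x <= 19)) && 2*x < 28))
Before assert !(2*x + x == 4): (!(3*x == 4)) && (w < 1 ==> ((!(2*x <= 19)) && 2*x < 28)) && ((!(w < 1)) ==> ((!(2*x <= 19)) && 2*x < 28))
Answer: WP = (!(3*x == 4)) && (w < 1 ==> ((!(2*x <= 19)) && 2*x < 28)) && ((!(w < 1)) ==> ((!(2*x <= 19)) && 2*x < 28))


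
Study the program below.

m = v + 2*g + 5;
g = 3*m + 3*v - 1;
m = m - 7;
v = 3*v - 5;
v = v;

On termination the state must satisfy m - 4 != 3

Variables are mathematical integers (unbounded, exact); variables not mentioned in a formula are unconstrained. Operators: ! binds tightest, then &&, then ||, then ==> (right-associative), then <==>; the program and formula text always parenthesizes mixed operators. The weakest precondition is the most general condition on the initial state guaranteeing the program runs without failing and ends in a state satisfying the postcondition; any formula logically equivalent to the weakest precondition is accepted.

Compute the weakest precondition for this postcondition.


Working backward. After the program, the postcondition m - 4 != 3 must hold; in canonical form it is m != 7.
Before v := v: m != 7
Before v := 3*v - 5: m != 7
Before m := m - 7: m != 14
Before g := 3*m + 3*v - 1: m != 14
Before m := v + 2*g + 5: 2*g + v != 9
Answer: WP = 2*g + v != 9


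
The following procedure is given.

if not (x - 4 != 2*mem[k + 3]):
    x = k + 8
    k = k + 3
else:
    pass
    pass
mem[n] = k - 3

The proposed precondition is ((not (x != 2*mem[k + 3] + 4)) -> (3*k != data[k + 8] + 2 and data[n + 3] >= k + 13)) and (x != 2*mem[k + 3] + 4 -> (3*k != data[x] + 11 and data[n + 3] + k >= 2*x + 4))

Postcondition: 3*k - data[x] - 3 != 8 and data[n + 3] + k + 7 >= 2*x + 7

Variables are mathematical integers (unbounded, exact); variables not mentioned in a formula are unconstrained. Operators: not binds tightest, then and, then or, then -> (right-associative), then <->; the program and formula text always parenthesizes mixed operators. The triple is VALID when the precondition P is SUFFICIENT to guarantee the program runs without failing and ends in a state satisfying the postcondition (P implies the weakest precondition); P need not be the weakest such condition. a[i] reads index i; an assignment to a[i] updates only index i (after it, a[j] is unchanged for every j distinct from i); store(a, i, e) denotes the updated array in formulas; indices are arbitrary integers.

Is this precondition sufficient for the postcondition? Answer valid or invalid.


Working backward. After the program, the postcondition 3*k - data[x] - 3 != 8 and data[n + 3] + k + 7 >= 2*x + 7 must hold; in canonical form it is 3*k != data[x] + 11 and data[n + 3] + k >= 2*x.
Before mem[n] := k - 3: 3*k != data[x] + 11 and data[n + 3] + k >= 2*x
Then branch requires 3*k != data[k + 8] + 2 and data[n + 3] >= k + 13; else branch requires 3*k != data[x] + 11 and data[n + 3] + k >= 2*x.
Before the if: ((not (x != 2*mem[k + 3] + 4)) -> (3*k != data[k + 8] + 2 and data[n + 3] >= k + 13)) and (x != 2*mem[k + 3] + 4 -> (3*k != data[x] + 11 and data[n + 3] + k >= 2*x))
The weakest precondition is ((not (x != 2*mem[k + 3] + 4)) -> (3*k != data[k + 8] + 2 and data[n + 3] >= k + 13)) and (x != 2*mem[k + 3] + 4 -> (3*k != data[x] + 11 and data[n + 3] + k >= 2*x)).
Check whether ((not (x != 2*mem[k + 3] + 4)) -> (3*k != data[k + 8] + 2 and data[n + 3] >= k + 13)) and (x != 2*mem[k + 3] + 4 -> (3*k != data[x] + 11 and data[n + 3] + k >= 2*x + 4)) implies it.
Every state satisfying the precondition satisfies the weakest precondition: the implication holds.
Answer: valid


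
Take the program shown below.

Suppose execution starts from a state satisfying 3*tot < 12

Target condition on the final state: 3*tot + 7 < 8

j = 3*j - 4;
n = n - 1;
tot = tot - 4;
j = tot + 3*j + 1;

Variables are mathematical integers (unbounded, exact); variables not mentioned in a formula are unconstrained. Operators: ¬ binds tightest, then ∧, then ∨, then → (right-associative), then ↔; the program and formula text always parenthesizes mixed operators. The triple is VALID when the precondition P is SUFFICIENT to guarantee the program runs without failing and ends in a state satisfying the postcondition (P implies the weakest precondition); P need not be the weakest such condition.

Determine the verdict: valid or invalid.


Working backward. After the program, the postcondition 3*tot + 7 < 8 must hold; in canonical form it is 3*tot < 1.
Before j := tot + 3*j + 1: 3*tot < 1
Before tot := tot - 4: 3*tot < 13
Before n := n - 1: 3*tot < 13
Before j := 3*j - 4: 3*tot < 13
The weakest precondition is 3*tot < 13.
Check whether 3*tot < 12 implies it.
Every state satisfying the precondition satisfies the weakest precondition: the implication holds.
Answer: valid


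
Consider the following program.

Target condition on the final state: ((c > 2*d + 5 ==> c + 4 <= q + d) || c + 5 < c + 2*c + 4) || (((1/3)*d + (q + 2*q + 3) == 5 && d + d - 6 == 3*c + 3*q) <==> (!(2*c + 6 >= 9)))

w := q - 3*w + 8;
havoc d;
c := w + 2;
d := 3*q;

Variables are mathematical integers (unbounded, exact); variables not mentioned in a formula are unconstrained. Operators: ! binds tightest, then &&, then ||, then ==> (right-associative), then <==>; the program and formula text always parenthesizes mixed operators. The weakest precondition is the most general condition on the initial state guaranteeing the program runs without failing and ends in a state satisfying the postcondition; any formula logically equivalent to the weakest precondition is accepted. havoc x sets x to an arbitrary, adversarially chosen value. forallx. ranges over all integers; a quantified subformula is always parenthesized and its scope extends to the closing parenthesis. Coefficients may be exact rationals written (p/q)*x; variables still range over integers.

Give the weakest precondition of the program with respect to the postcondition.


Working backward. After the program, the postcondition ((c > 2*d + 5 ==> c + 4 <= q + d) || c + 5 < c + 2*c + 4) || (((1/3)*d + (q + 2*q + 3) == 5 && d + d - 6 == 3*c + 3*q) <==> (!(2*c + 6 >= 9))) must hold; in canonical form it is (c > 2*d + 5 ==> c <= d + q - 4) || 2*c > 1 || (((1/3)*d + 3*q == 2 && 2*d == 3*c + 3*q + 6) <==> (!(2*c >= 3))).
Before d := 3*q: (c > 6*q + 5 ==> c <= 4*q - 4) || 2*c > 1 || ((4*q == 2 && 3*q == 3*c + 6) <==> (!(2*c >= 3)))
Before c := w + 2: (w > 6*q + 3 ==> w <= 4*q - 6) || 2*w > -3 || ((4*q == 2 && 3*q == 3*w + 12) <==> (!(2*w >= -1)))
Before havoc d: (w > 6*q + 3 ==> w <= 4*q - 6) || 2*w > -3 || ((4*q == 2 && 3*q == 3*w + 12) <==> (!(2*w >= -1)))
Before w := q - 3*w + 8: (5*q + 3*w < 5 ==> 3*q + 3*w >= 14) || 2*q > 6*w - 19 || ((4*q == 2 && 9*w == 36) <==> (!(2*q >= 6*w - 17)))
Answer: WP = (5*q + 3*w < 5 ==> 3*q + 3*w >= 14) || 2*q > 6*w - 19 || ((4*q == 2 && 9*w == 36) <==> (!(2*q >= 6*w - 17)))


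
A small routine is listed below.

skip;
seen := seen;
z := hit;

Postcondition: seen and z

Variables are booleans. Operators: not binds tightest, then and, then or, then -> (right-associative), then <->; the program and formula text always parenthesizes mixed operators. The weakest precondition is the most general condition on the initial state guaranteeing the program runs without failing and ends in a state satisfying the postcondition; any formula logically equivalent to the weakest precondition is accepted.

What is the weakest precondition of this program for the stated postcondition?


Working backward. After the program, seen and z must hold.
Before z := hit: seen and hit
Before seen := seen: seen and hit
Before skip: seen and hit
Answer: WP = seen and hit


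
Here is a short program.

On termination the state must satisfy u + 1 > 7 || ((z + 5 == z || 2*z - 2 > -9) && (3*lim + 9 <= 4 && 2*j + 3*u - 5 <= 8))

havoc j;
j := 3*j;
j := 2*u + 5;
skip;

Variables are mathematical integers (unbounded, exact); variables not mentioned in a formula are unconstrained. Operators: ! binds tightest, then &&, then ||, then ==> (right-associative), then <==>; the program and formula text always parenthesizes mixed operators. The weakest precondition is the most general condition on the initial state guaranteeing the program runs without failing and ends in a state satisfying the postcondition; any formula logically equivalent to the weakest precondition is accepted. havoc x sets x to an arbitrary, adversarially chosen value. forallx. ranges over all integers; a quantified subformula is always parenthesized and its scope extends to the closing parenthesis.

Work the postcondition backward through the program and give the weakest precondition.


Working backward. After the program, the postcondition u + 1 > 7 || ((z + 5 == z || 2*z - 2 > -9) && (3*lim + 9 <= 4 && 2*j + 3*u - 5 <= 8)) must hold; in canonical form it is u > 6 || (2*z > -7 && 3*lim <= -5 && 2*j + 3*u <= 13).
Before skip: u > 6 || (2*z > -7 && 3*lim <= -5 && 2*j + 3*u <= 13)
Before j := 2*u + 5: u > 6 || (2*z > -7 && 3*lim <= -5 && 7*u <= 3)
Before j := 3*j: u > 6 || (2*z > -7 && 3*lim <= -5 && 7*u <= 3)
Before havoc j: u > 6 || (2*z > -7 && 3*lim <= -5 && 7*u <= 3)
Answer: WP = u > 6 || (2*z > -7 && 3*lim <= -5 && 7*u <= 3)


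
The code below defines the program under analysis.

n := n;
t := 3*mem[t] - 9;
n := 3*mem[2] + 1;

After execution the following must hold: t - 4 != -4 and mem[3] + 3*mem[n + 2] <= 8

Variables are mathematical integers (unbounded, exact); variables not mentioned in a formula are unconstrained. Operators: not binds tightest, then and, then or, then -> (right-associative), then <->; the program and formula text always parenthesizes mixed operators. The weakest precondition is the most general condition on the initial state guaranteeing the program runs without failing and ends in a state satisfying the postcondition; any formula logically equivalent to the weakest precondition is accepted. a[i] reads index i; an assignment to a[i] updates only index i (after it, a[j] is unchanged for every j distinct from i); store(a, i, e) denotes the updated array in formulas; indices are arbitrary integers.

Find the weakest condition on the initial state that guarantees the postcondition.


Working backward. After the program, the postcondition t - 4 != -4 and mem[3] + 3*mem[n + 2] <= 8 must hold; in canonical form it is t != 0 and 3*mem[n + 2] + mem[3] <= 8.
Before n := 3*mem[2] + 1: t != 0 and 3*mem[3*mem[2] + 3] + mem[3] <= 8
Before t := 3*mem[t] - 9: 3*mem[t] != 9 and 3*mem[3*mem[2] + 3] + mem[3] <= 8
Before n := n: 3*mem[t] != 9 and 3*mem[3*mem[2] + 3] + mem[3] <= 8
Answer: WP = 3*mem[t] != 9 and 3*mem[3*mem[2] + 3] + mem[3] <= 8


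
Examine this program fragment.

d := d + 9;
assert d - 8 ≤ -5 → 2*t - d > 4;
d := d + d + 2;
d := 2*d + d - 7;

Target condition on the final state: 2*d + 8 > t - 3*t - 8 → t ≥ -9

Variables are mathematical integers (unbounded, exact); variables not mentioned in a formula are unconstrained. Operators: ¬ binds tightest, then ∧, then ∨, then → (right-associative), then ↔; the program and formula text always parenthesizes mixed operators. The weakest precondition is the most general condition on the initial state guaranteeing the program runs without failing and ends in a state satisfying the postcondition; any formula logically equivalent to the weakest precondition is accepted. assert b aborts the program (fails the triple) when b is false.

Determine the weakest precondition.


Working backward. After the program, the postcondition 2*d + 8 > t - 3*t - 8 → t ≥ -9 must hold; in canonical form it is 2*d + 2*t > -16 → t ≥ -9.
Before d := 2*d + d - 7: 6*d + 2*t > -2 → t ≥ -9
Before d := d + d + 2: 12*d + 2*t > -14 → t ≥ -9
Before assert d - 8 ≤ -5 → 2*t - d > 4: (d ≤ 3 → 2*t > d + 4) ∧ (12*d + 2*t > -14 → t ≥ -9)
Before d := d + 9: (d ≤ -6 → 2*t > d + 13) ∧ (12*d + 2*t > -122 → t ≥ -9)
Answer: WP = (d ≤ -6 → 2*t > d + 13) ∧ (12*d + 2*t > -122 → t ≥ -9)


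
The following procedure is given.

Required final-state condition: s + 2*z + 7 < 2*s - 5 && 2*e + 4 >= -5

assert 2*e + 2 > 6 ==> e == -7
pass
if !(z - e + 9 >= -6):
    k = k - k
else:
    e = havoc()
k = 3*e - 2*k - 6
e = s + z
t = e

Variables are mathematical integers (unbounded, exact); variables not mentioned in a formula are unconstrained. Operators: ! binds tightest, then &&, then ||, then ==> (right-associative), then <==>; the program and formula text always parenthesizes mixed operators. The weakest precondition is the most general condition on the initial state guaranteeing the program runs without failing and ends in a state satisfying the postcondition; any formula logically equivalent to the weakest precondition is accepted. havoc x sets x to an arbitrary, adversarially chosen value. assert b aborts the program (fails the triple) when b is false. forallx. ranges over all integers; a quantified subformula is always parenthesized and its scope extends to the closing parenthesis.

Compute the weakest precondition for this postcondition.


Working backward. After the program, the postcondition s + 2*z + 7 < 2*s - 5 && 2*e + 4 >= -5 must hold; in canonical form it is 2*z < s - 12 && 2*e >= -9.
Before t := e: 2*z < s - 12 && 2*e >= -9
Before e := s + z: 2*z < s - 12 && 2*s + 2*z >= -9
Before k := 3*e - 2*k - 6: 2*z < s - 12 && 2*s + 2*z >= -9
Then branch requires 2*z < s - 12 && 2*s + 2*z >= -9; else branch requires 2*z < s - 12 && 2*s + 2*z >= -9.
Before the if: ((!(z >= e - 15)) ==> (2*z < s - 12 && 2*s + 2*z >= -9)) && (z >= e - 15 ==> (2*z < s - 12 && 2*s + 2*z >= -9))
Before skip: ((!(z >= e - 15)) ==> (2*z < s - 12 && 2*s + 2*z >= -9)) && (z >= e - 15 ==> (2*z < s - 12 && 2*s + 2*z >= -9))
Before assert 2*e + 2 > 6 ==> e == -7: (2*e > 4 ==> e == -7) && ((!(z >= e - 15)) ==> (2*z < s - 12 && 2*s + 2*z >= -9)) && (z >= e - 15 ==> (2*z < s - 12 && 2*s + 2*z >= -9))
Answer: WP = (2*e > 4 ==> e == -7) && ((!(z >= e - 15)) ==> (2*z < s - 12 && 2*s + 2*z >= -9)) && (z >= e - 15 ==> (2*z < s - 12 && 2*s + 2*z >= -9))


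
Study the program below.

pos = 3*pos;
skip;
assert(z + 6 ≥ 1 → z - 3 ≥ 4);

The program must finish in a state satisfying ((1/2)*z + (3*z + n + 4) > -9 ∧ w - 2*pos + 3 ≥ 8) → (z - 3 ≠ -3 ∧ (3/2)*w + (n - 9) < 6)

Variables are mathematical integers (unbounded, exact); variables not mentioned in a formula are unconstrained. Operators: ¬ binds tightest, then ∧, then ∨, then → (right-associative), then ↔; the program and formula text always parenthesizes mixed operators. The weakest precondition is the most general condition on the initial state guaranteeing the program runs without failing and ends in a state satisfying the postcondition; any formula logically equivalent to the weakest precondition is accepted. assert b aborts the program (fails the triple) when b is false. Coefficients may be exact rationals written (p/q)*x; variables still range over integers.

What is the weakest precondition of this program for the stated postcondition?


Working backward. After the program, the postcondition ((1/2)*z + (3*z + n + 4) > -9 ∧ w - 2*pos + 3 ≥ 8) → (z - 3 ≠ -3 ∧ (3/2)*w + (n - 9) < 6) must hold; in canonical form it is (n + (7/2)*z > -13 ∧ w ≥ 2*pos + 5) → (z ≠ 0 ∧ n + (3/2)*w < 15).
Before assert z + 6 ≥ 1 → z - 3 ≥ 4: (z ≥ -5 → z ≥ 7) ∧ ((n + (7/2)*z > -13 ∧ w ≥ 2*pos + 5) → (z ≠ 0 ∧ n + (3/2)*w < 15))
Before skip: (z ≥ -5 → z ≥ 7) ∧ ((n + (7/2)*z > -13 ∧ w ≥ 2*pos + 5) → (z ≠ 0 ∧ n + (3/2)*w < 15))
Before pos := 3*pos: (z ≥ -5 → z ≥ 7) ∧ ((n + (7/2)*z > -13 ∧ w ≥ 6*pos + 5) → (z ≠ 0 ∧ n + (3/2)*w < 15))
Answer: WP = (z ≥ -5 → z ≥ 7) ∧ ((n + (7/2)*z > -13 ∧ w ≥ 6*pos + 5) → (z ≠ 0 ∧ n + (3/2)*w < 15))


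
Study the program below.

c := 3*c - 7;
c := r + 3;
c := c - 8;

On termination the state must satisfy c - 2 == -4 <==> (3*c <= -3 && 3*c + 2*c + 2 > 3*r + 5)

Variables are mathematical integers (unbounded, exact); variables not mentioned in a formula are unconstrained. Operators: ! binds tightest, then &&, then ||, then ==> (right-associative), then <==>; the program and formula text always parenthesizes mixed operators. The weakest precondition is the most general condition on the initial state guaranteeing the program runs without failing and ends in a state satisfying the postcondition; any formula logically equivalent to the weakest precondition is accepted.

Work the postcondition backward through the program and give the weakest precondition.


Working backward. After the program, the postcondition c - 2 == -4 <==> (3*c <= -3 && 3*c + 2*c + 2 > 3*r + 5) must hold; in canonical form it is c == -2 <==> (3*c <= -3 && 5*c > 3*r + 3).
Before c := c - 8: c == 6 <==> (3*c <= 21 && 5*c > 3*r + 43)
Before c := r + 3: r == 3 <==> (3*r <= 12 && 2*r > 28)
Before c := 3*c - 7: r == 3 <==> (3*r <= 12 && 2*r > 28)
Answer: WP = r == 3 <==> (3*r <= 12 && 2*r > 28)


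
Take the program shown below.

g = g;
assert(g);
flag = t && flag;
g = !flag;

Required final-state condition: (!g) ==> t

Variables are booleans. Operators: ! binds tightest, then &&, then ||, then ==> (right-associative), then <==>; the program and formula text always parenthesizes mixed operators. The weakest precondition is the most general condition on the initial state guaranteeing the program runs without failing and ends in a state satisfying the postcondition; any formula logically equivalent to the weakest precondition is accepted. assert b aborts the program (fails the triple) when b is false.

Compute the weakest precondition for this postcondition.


Working backward. After the program, (!g) ==> t must hold.
Before g := !flag: flag ==> t
Before flag := t && flag: (t && flag) ==> t
Before assert g: g && ((t && flag) ==> t)
Before g := g: g && ((t && flag) ==> t)
Answer: WP = g && ((t && flag) ==> t)
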